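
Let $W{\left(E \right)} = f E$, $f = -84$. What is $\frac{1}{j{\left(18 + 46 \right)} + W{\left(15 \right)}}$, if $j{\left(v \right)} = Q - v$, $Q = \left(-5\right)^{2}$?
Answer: $- \frac{1}{1299} \approx -0.00076982$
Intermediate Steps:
$Q = 25$
$j{\left(v \right)} = 25 - v$
$W{\left(E \right)} = - 84 E$
$\frac{1}{j{\left(18 + 46 \right)} + W{\left(15 \right)}} = \frac{1}{\left(25 - \left(18 + 46\right)\right) - 1260} = \frac{1}{\left(25 - 64\right) - 1260} = \frac{1}{-39 - 1260} = \frac{1}{-1299} = - \frac{1}{1299}$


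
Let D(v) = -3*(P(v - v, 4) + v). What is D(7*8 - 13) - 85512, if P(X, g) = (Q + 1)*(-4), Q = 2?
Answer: -85605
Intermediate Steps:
P(X, g) = -12 (P(X, g) = (2 + 1)*(-4) = 3*(-4) = -12)
D(v) = 36 - 3*v (D(v) = -3*(-12 + v) = 36 - 3*v)
D(7*8 - 13) - 85512 = (36 - 3*(7*8 - 13)) - 85512 = (36 - 3*(56 - 13)) - 85512 = (36 - 3*43) - 85512 = (36 - 129) - 85512 = -93 - 85512 = -85605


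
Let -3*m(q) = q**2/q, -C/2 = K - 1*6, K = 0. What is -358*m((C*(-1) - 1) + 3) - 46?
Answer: -3718/3 ≈ -1239.3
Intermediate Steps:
C = 12 (C = -2*(0 - 1*6) = -2*(0 - 6) = -2*(-6) = 12)
m(q) = -q/3 (m(q) = -q**2/(3*q) = -q/3)
-358*m((C*(-1) - 1) + 3) - 46 = -(-358)*((12*(-1) - 1) + 3)/3 - 46 = -(-358)*((-12 - 1) + 3)/3 - 46 = -(-358)*(-13 + 3)/3 - 46 = -(-358)*(-10)/3 - 46 = -358*10/3 - 46 = -3580/3 - 46 = -3718/3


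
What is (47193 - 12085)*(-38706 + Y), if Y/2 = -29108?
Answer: -3402737576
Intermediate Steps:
Y = -58216 (Y = 2*(-29108) = -58216)
(47193 - 12085)*(-38706 + Y) = (47193 - 12085)*(-38706 - 58216) = 35108*(-96922) = -3402737576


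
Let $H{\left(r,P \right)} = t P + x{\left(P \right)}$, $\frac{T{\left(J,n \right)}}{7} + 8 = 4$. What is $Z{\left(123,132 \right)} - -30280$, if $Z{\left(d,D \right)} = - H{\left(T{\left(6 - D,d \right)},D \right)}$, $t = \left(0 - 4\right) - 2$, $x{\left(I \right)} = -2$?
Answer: $31074$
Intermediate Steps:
$t = -6$ ($t = -4 - 2 = -6$)
$T{\left(J,n \right)} = -28$ ($T{\left(J,n \right)} = -56 + 7 \cdot 4 = -56 + 28 = -28$)
$H{\left(r,P \right)} = -2 - 6 P$ ($H{\left(r,P \right)} = - 6 P - 2 = -2 - 6 P$)
$Z{\left(d,D \right)} = 2 + 6 D$ ($Z{\left(d,D \right)} = - (-2 - 6 D) = 2 + 6 D$)
$Z{\left(123,132 \right)} - -30280 = \left(2 + 6 \cdot 132\right) - -30280 = \left(2 + 792\right) + 30280 = 794 + 30280 = 31074$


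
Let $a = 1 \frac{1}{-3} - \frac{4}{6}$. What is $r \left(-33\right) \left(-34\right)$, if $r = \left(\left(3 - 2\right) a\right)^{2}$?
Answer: $1122$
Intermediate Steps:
$a = -1$ ($a = 1 \left(- \frac{1}{3}\right) - \frac{2}{3} = - \frac{1}{3} - \frac{2}{3} = -1$)
$r = 1$ ($r = \left(\left(3 - 2\right) \left(-1\right)\right)^{2} = \left(1 \left(-1\right)\right)^{2} = \left(-1\right)^{2} = 1$)
$r \left(-33\right) \left(-34\right) = 1 \left(-33\right) \left(-34\right) = \left(-33\right) \left(-34\right) = 1122$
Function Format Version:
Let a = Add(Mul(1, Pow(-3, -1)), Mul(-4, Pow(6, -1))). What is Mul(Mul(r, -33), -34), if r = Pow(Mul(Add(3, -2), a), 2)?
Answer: 1122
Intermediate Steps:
a = -1 (a = Add(Mul(1, Rational(-1, 3)), Mul(-4, Rational(1, 6))) = Add(Rational(-1, 3), Rational(-2, 3)) = -1)
r = 1 (r = Pow(Mul(Add(3, -2), -1), 2) = Pow(Mul(1, -1), 2) = Pow(-1, 2) = 1)
Mul(Mul(r, -33), -34) = Mul(Mul(1, -33), -34) = Mul(-33, -34) = 1122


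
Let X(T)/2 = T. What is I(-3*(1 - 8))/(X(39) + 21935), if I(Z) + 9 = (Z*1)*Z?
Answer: 432/22013 ≈ 0.019625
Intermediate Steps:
X(T) = 2*T
I(Z) = -9 + Z**2 (I(Z) = -9 + (Z*1)*Z = -9 + Z*Z = -9 + Z**2)
I(-3*(1 - 8))/(X(39) + 21935) = (-9 + (-3*(1 - 8))**2)/(2*39 + 21935) = (-9 + (-3*(-7))**2)/(78 + 21935) = (-9 + 21**2)/22013 = (-9 + 441)*(1/22013) = 432*(1/22013) = 432/22013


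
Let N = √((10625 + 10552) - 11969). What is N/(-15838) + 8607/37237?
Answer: 8607/37237 - √2302/7919 ≈ 0.22508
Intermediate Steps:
N = 2*√2302 (N = √(21177 - 11969) = √9208 = 2*√2302 ≈ 95.958)
N/(-15838) + 8607/37237 = (2*√2302)/(-15838) + 8607/37237 = (2*√2302)*(-1/15838) + 8607*(1/37237) = -√2302/7919 + 8607/37237 = 8607/37237 - √2302/7919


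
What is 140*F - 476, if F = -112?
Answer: -16156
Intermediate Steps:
140*F - 476 = 140*(-112) - 476 = -15680 - 476 = -16156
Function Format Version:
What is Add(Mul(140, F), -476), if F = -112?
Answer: -16156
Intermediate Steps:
Add(Mul(140, F), -476) = Add(Mul(140, -112), -476) = Add(-15680, -476) = -16156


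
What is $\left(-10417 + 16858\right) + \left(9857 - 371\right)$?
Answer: $15927$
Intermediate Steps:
$\left(-10417 + 16858\right) + \left(9857 - 371\right) = 6441 + 9486 = 15927$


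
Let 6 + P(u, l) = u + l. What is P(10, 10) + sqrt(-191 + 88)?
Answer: 14 + I*sqrt(103) ≈ 14.0 + 10.149*I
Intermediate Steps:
P(u, l) = -6 + l + u (P(u, l) = -6 + (u + l) = -6 + (l + u) = -6 + l + u)
P(10, 10) + sqrt(-191 + 88) = (-6 + 10 + 10) + sqrt(-191 + 88) = 14 + sqrt(-103) = 14 + I*sqrt(103)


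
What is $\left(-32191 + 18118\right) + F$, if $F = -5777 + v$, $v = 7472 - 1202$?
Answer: $-13580$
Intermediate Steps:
$v = 6270$ ($v = 7472 - 1202 = 6270$)
$F = 493$ ($F = -5777 + 6270 = 493$)
$\left(-32191 + 18118\right) + F = \left(-32191 + 18118\right) + 493 = -14073 + 493 = -13580$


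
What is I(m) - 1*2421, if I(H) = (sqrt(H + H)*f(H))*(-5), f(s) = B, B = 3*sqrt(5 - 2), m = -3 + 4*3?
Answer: -2421 - 45*sqrt(6) ≈ -2531.2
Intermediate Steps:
m = 9 (m = -3 + 12 = 9)
B = 3*sqrt(3) ≈ 5.1962
f(s) = 3*sqrt(3)
I(H) = -15*sqrt(6)*sqrt(H) (I(H) = (sqrt(H + H)*(3*sqrt(3)))*(-5) = (sqrt(2*H)*(3*sqrt(3)))*(-5) = ((sqrt(2)*sqrt(H))*(3*sqrt(3)))*(-5) = (3*sqrt(6)*sqrt(H))*(-5) = -15*sqrt(6)*sqrt(H))
I(m) - 1*2421 = -15*sqrt(6)*sqrt(9) - 1*2421 = -15*sqrt(6)*3 - 2421 = -45*sqrt(6) - 2421 = -2421 - 45*sqrt(6)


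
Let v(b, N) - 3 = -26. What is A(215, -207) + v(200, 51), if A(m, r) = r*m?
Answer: -44528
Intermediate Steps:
v(b, N) = -23 (v(b, N) = 3 - 26 = -23)
A(m, r) = m*r
A(215, -207) + v(200, 51) = 215*(-207) - 23 = -44505 - 23 = -44528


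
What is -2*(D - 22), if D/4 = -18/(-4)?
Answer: 8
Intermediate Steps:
D = 18 (D = 4*(-18/(-4)) = 4*(-18*(-¼)) = 4*(9/2) = 18)
-2*(D - 22) = -2*(18 - 22) = -2*(-4) = 8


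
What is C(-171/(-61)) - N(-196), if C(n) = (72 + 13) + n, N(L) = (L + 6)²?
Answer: -2196744/61 ≈ -36012.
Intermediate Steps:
N(L) = (6 + L)²
C(n) = 85 + n
C(-171/(-61)) - N(-196) = (85 - 171/(-61)) - (6 - 196)² = (85 - 171*(-1/61)) - 1*(-190)² = (85 + 171/61) - 1*36100 = 5356/61 - 36100 = -2196744/61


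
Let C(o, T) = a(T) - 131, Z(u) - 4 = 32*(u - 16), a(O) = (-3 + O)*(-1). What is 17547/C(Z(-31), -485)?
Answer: 5849/119 ≈ 49.151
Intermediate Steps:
a(O) = 3 - O
Z(u) = -508 + 32*u (Z(u) = 4 + 32*(u - 16) = 4 + 32*(-16 + u) = 4 + (-512 + 32*u) = -508 + 32*u)
C(o, T) = -128 - T (C(o, T) = (3 - T) - 131 = -128 - T)
17547/C(Z(-31), -485) = 17547/(-128 - 1*(-485)) = 17547/(-128 + 485) = 17547/357 = 17547*(1/357) = 5849/119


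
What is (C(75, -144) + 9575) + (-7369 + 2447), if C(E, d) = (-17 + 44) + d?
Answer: 4536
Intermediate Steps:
C(E, d) = 27 + d
(C(75, -144) + 9575) + (-7369 + 2447) = ((27 - 144) + 9575) + (-7369 + 2447) = (-117 + 9575) - 4922 = 9458 - 4922 = 4536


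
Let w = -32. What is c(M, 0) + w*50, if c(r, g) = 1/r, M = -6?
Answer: -9601/6 ≈ -1600.2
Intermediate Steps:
c(M, 0) + w*50 = 1/(-6) - 32*50 = -⅙ - 1600 = -9601/6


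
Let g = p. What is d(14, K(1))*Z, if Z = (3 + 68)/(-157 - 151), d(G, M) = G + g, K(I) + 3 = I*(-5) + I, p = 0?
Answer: -71/22 ≈ -3.2273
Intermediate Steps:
g = 0
K(I) = -3 - 4*I (K(I) = -3 + (I*(-5) + I) = -3 + (-5*I + I) = -3 - 4*I)
d(G, M) = G (d(G, M) = G + 0 = G)
Z = -71/308 (Z = 71/(-308) = 71*(-1/308) = -71/308 ≈ -0.23052)
d(14, K(1))*Z = 14*(-71/308) = -71/22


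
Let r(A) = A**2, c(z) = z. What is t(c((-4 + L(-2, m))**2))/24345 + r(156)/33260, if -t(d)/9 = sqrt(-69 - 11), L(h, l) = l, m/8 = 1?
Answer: 6084/8315 - 4*I*sqrt(5)/2705 ≈ 0.73169 - 0.0033066*I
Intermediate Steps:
m = 8 (m = 8*1 = 8)
t(d) = -36*I*sqrt(5) (t(d) = -9*sqrt(-69 - 11) = -36*I*sqrt(5))
t(c((-4 + L(-2, m))**2))/24345 + r(156)/33260 = -36*I*sqrt(5)/24345 + 156**2/33260 = -36*I*sqrt(5)*(1/24345) + 24336*(1/33260) = -4*I*sqrt(5)/2705 + 6084/8315 = 6084/8315 - 4*I*sqrt(5)/2705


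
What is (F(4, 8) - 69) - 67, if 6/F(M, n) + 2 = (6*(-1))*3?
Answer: -1363/10 ≈ -136.30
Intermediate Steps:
F(M, n) = -3/10 (F(M, n) = 6/(-2 + (6*(-1))*3) = 6/(-2 - 6*3) = 6/(-2 - 18) = 6/(-20) = 6*(-1/20) = -3/10)
(F(4, 8) - 69) - 67 = (-3/10 - 69) - 67 = -693/10 - 67 = -1363/10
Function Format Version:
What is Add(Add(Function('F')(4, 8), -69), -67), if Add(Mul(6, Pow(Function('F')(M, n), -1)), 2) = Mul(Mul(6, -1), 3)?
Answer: Rational(-1363, 10) ≈ -136.30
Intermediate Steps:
Function('F')(M, n) = Rational(-3, 10) (Function('F')(M, n) = Mul(6, Pow(Add(-2, Mul(Mul(6, -1), 3)), -1)) = Mul(6, Pow(Add(-2, Mul(-6, 3)), -1)) = Mul(6, Pow(Add(-2, -18), -1)) = Mul(6, Pow(-20, -1)) = Mul(6, Rational(-1, 20)) = Rational(-3, 10))
Add(Add(Function('F')(4, 8), -69), -67) = Add(Add(Rational(-3, 10), -69), -67) = Add(Rational(-693, 10), -67) = Rational(-1363, 10)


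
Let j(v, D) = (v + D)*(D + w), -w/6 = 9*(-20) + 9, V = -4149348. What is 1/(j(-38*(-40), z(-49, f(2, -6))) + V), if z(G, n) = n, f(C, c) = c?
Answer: -1/2605068 ≈ -3.8387e-7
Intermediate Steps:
w = 1026 (w = -6*(9*(-20) + 9) = -6*(-180 + 9) = -6*(-171) = 1026)
j(v, D) = (1026 + D)*(D + v) (j(v, D) = (v + D)*(D + 1026) = (D + v)*(1026 + D) = (1026 + D)*(D + v))
1/(j(-38*(-40), z(-49, f(2, -6))) + V) = 1/(((-6)**2 + 1026*(-6) + 1026*(-38*(-40)) - (-228)*(-40)) - 4149348) = 1/((36 - 6156 + 1026*1520 - 6*1520) - 4149348) = 1/((36 - 6156 + 1559520 - 9120) - 4149348) = 1/(1544280 - 4149348) = 1/(-2605068) = -1/2605068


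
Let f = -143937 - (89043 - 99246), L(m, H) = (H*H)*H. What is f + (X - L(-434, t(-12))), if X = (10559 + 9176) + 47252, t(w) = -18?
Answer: -60915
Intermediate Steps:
L(m, H) = H³ (L(m, H) = H²*H = H³)
X = 66987 (X = 19735 + 47252 = 66987)
f = -133734 (f = -143937 - 1*(-10203) = -143937 + 10203 = -133734)
f + (X - L(-434, t(-12))) = -133734 + (66987 - 1*(-18)³) = -133734 + (66987 - 1*(-5832)) = -133734 + (66987 + 5832) = -133734 + 72819 = -60915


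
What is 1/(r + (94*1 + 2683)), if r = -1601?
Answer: 1/1176 ≈ 0.00085034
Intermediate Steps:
1/(r + (94*1 + 2683)) = 1/(-1601 + (94*1 + 2683)) = 1/(-1601 + (94 + 2683)) = 1/(-1601 + 2777) = 1/1176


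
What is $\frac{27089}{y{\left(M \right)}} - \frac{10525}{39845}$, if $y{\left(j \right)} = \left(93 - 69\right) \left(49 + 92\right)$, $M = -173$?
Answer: $\frac{208748921}{26967096} \approx 7.7409$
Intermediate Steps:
$y{\left(j \right)} = 3384$ ($y{\left(j \right)} = 24 \cdot 141 = 3384$)
$\frac{27089}{y{\left(M \right)}} - \frac{10525}{39845} = \frac{27089}{3384} - \frac{10525}{39845} = 27089 \cdot \frac{1}{3384} - \frac{2105}{7969} = \frac{27089}{3384} - \frac{2105}{7969} = \frac{208748921}{26967096}$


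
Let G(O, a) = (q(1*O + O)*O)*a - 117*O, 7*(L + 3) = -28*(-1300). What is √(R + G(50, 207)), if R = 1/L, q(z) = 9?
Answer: √2357869030897/5197 ≈ 295.47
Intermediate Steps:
L = 5197 (L = -3 + (-28*(-1300))/7 = -3 + (⅐)*36400 = -3 + 5200 = 5197)
G(O, a) = -117*O + 9*O*a (G(O, a) = (9*O)*a - 117*O = 9*O*a - 117*O = -117*O + 9*O*a)
R = 1/5197 ≈ 0.00019242
√(R + G(50, 207)) = √(1/5197 + 9*50*(-13 + 207)) = √(1/5197 + 9*50*194) = √(1/5197 + 87300) = √(453698101/5197) = √2357869030897/5197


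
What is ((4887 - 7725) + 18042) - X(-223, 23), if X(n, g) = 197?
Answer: 15007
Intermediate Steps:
((4887 - 7725) + 18042) - X(-223, 23) = ((4887 - 7725) + 18042) - 1*197 = (-2838 + 18042) - 197 = 15204 - 197 = 15007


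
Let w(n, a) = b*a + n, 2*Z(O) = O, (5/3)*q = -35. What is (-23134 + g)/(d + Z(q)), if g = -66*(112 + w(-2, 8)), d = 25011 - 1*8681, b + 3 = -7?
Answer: -50228/32639 ≈ -1.5389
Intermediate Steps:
q = -21 (q = (⅗)*(-35) = -21)
b = -10 (b = -3 - 7 = -10)
Z(O) = O/2
d = 16330 (d = 25011 - 8681 = 16330)
w(n, a) = n - 10*a (w(n, a) = -10*a + n = n - 10*a)
g = -1980 (g = -66*(112 + (-2 - 10*8)) = -66*(112 + (-2 - 80)) = -66*(112 - 82) = -66*30 = -1980)
(-23134 + g)/(d + Z(q)) = (-23134 - 1980)/(16330 + (½)*(-21)) = -25114/(16330 - 21/2) = -25114/32639/2 = -25114*2/32639 = -50228/32639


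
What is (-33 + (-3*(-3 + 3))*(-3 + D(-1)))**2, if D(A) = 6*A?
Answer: 1089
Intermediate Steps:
(-33 + (-3*(-3 + 3))*(-3 + D(-1)))**2 = (-33 + (-3*(-3 + 3))*(-3 + 6*(-1)))**2 = (-33 + (-3*0)*(-3 - 6))**2 = (-33 + 0*(-9))**2 = (-33 + 0)**2 = (-33)**2 = 1089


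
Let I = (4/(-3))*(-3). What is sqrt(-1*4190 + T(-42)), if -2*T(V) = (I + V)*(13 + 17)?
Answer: 2*I*sqrt(905) ≈ 60.166*I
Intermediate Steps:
I = 4 (I = (4*(-1/3))*(-3) = -4/3*(-3) = 4)
T(V) = -60 - 15*V (T(V) = -(4 + V)*(13 + 17)/2 = -(4 + V)*30/2 = -(120 + 30*V)/2 = -60 - 15*V)
sqrt(-1*4190 + T(-42)) = sqrt(-1*4190 + (-60 - 15*(-42))) = sqrt(-4190 + (-60 + 630)) = sqrt(-4190 + 570) = sqrt(-3620) = 2*I*sqrt(905)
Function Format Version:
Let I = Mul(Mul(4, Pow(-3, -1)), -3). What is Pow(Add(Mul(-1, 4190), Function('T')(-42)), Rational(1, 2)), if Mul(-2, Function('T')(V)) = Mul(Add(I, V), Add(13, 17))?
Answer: Mul(2, I, Pow(905, Rational(1, 2))) ≈ Mul(60.166, I)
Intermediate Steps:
I = 4 (I = Mul(Mul(4, Rational(-1, 3)), -3) = Mul(Rational(-4, 3), -3) = 4)
Function('T')(V) = Add(-60, Mul(-15, V)) (Function('T')(V) = Mul(Rational(-1, 2), Mul(Add(4, V), Add(13, 17))) = Mul(Rational(-1, 2), Mul(Add(4, V), 30)) = Mul(Rational(-1, 2), Add(120, Mul(30, V))) = Add(-60, Mul(-15, V)))
Pow(Add(Mul(-1, 4190), Function('T')(-42)), Rational(1, 2)) = Pow(Add(Mul(-1, 4190), Add(-60, Mul(-15, -42))), Rational(1, 2)) = Pow(Add(-4190, Add(-60, 630)), Rational(1, 2)) = Pow(Add(-4190, 570), Rational(1, 2)) = Pow(-3620, Rational(1, 2)) = Mul(2, I, Pow(905, Rational(1, 2)))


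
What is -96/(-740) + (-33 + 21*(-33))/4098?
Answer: -5993/126355 ≈ -0.047430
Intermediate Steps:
-96/(-740) + (-33 + 21*(-33))/4098 = -96*(-1/740) + (-33 - 693)*(1/4098) = 24/185 - 726*1/4098 = 24/185 - 121/683 = -5993/126355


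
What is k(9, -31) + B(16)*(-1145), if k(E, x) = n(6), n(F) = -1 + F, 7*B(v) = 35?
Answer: -5720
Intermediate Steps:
B(v) = 5 (B(v) = (1/7)*35 = 5)
k(E, x) = 5 (k(E, x) = -1 + 6 = 5)
k(9, -31) + B(16)*(-1145) = 5 + 5*(-1145) = 5 - 5725 = -5720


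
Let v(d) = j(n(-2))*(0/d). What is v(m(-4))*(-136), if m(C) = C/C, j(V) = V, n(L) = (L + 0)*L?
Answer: 0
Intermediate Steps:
n(L) = L**2 (n(L) = L*L = L**2)
m(C) = 1
v(d) = 0 (v(d) = (-2)**2*(0/d) = 4*0 = 0)
v(m(-4))*(-136) = 0*(-136) = 0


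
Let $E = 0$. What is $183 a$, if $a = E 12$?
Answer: $0$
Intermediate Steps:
$a = 0$ ($a = 0 \cdot 12 = 0$)
$183 a = 183 \cdot 0 = 0$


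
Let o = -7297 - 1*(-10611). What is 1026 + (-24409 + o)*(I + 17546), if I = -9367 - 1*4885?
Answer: -69485904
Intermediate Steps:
I = -14252 (I = -9367 - 4885 = -14252)
o = 3314 (o = -7297 + 10611 = 3314)
1026 + (-24409 + o)*(I + 17546) = 1026 + (-24409 + 3314)*(-14252 + 17546) = 1026 - 21095*3294 = 1026 - 69486930 = -69485904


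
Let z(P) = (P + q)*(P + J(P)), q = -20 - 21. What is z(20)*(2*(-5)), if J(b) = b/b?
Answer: 4410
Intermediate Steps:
q = -41
J(b) = 1
z(P) = (1 + P)*(-41 + P) (z(P) = (P - 41)*(P + 1) = (-41 + P)*(1 + P) = (1 + P)*(-41 + P))
z(20)*(2*(-5)) = (-41 + 20**2 - 40*20)*(2*(-5)) = (-41 + 400 - 800)*(-10) = -441*(-10) = 4410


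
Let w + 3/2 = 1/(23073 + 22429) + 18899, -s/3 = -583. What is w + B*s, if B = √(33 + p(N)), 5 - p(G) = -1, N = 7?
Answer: 429937023/22751 + 1749*√39 ≈ 29820.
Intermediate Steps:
p(G) = 6 (p(G) = 5 - 1*(-1) = 5 + 1 = 6)
B = √39 (B = √(33 + 6) = √39 ≈ 6.2450)
s = 1749 (s = -3*(-583) = 1749)
w = 429937023/22751 (w = -3/2 + (1/(23073 + 22429) + 18899) = -3/2 + (1/45502 + 18899) = -3/2 + 859942299/45502 = 429937023/22751 ≈ 18898.)
w + B*s = 429937023/22751 + √39*1749 = 429937023/22751 + 1749*√39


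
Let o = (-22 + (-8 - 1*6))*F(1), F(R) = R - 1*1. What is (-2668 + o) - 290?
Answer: -2958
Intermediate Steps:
F(R) = -1 + R (F(R) = R - 1 = -1 + R)
o = 0 (o = (-22 + (-8 - 1*6))*(-1 + 1) = (-22 + (-8 - 6))*0 = (-22 - 14)*0 = -36*0 = 0)
(-2668 + o) - 290 = (-2668 + 0) - 290 = -2668 - 290 = -2958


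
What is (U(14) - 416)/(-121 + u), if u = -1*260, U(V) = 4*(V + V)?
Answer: 304/381 ≈ 0.79790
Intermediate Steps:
U(V) = 8*V (U(V) = 4*(2*V) = 8*V)
u = -260
(U(14) - 416)/(-121 + u) = (8*14 - 416)/(-121 - 260) = (112 - 416)/(-381) = -304*(-1/381) = 304/381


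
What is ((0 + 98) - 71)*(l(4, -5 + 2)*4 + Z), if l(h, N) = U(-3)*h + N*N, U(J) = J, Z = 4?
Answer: -216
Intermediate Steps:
l(h, N) = N² - 3*h (l(h, N) = -3*h + N*N = -3*h + N² = N² - 3*h)
((0 + 98) - 71)*(l(4, -5 + 2)*4 + Z) = ((0 + 98) - 71)*(((-5 + 2)² - 3*4)*4 + 4) = (98 - 71)*(((-3)² - 12)*4 + 4) = 27*((9 - 12)*4 + 4) = 27*(-3*4 + 4) = 27*(-12 + 4) = 27*(-8) = -216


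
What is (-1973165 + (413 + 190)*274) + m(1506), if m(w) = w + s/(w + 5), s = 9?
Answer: -2729526298/1511 ≈ -1.8064e+6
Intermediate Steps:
m(w) = w + 9/(5 + w) (m(w) = w + 9/(w + 5) = w + 9/(5 + w))
(-1973165 + (413 + 190)*274) + m(1506) = (-1973165 + (413 + 190)*274) + (9 + 1506² + 5*1506)/(5 + 1506) = (-1973165 + 603*274) + (9 + 2268036 + 7530)/1511 = (-1973165 + 165222) + (1/1511)*2275575 = -1807943 + 2275575/1511 = -2729526298/1511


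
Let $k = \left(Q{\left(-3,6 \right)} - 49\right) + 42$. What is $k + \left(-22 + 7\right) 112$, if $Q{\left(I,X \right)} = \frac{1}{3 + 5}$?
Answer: $- \frac{13495}{8} \approx -1686.9$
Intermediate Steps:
$Q{\left(I,X \right)} = \frac{1}{8}$
$k = - \frac{55}{8}$ ($k = \left(\frac{1}{8} - 49\right) + 42 = - \frac{391}{8} + 42 = - \frac{55}{8} \approx -6.875$)
$k + \left(-22 + 7\right) 112 = - \frac{55}{8} + \left(-22 + 7\right) 112 = - \frac{55}{8} - 1680 = - \frac{13495}{8}$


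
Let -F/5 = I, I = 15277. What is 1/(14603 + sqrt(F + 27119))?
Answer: 859/12546875 - 3*I*sqrt(5474)/213296875 ≈ 6.8463e-5 - 1.0406e-6*I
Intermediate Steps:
F = -76385 (F = -5*15277 = -76385)
1/(14603 + sqrt(F + 27119)) = 1/(14603 + sqrt(-76385 + 27119)) = 1/(14603 + sqrt(-49266)) = 1/(14603 + 3*I*sqrt(5474))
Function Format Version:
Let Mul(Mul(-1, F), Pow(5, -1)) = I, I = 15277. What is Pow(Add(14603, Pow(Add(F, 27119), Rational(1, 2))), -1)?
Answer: Add(Rational(859, 12546875), Mul(Rational(-3, 213296875), I, Pow(5474, Rational(1, 2)))) ≈ Add(6.8463e-5, Mul(-1.0406e-6, I))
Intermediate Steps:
F = -76385 (F = Mul(-5, 15277) = -76385)
Pow(Add(14603, Pow(Add(F, 27119), Rational(1, 2))), -1) = Pow(Add(14603, Pow(Add(-76385, 27119), Rational(1, 2))), -1) = Pow(Add(14603, Pow(-49266, Rational(1, 2))), -1) = Pow(Add(14603, Mul(3, I, Pow(5474, Rational(1, 2)))), -1)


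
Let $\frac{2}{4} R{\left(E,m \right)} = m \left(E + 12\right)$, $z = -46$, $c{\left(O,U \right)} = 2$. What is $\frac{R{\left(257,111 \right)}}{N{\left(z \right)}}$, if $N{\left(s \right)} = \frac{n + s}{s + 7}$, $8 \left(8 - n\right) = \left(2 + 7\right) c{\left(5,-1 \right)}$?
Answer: $\frac{9316008}{161} \approx 57863.0$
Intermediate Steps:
$n = \frac{23}{4}$ ($n = 8 - \frac{\left(2 + 7\right) 2}{8} = 8 - \frac{9 \cdot 2}{8} = 8 - \frac{9}{4} = \frac{23}{4} \approx 5.75$)
$R{\left(E,m \right)} = 2 m \left(12 + E\right)$ ($R{\left(E,m \right)} = 2 m \left(E + 12\right) = 2 m \left(12 + E\right)$)
$N{\left(s \right)} = \frac{\frac{23}{4} + s}{7 + s}$ ($N{\left(s \right)} = \frac{\frac{23}{4} + s}{s + 7} = \frac{\frac{23}{4} + s}{7 + s}$)
$\frac{R{\left(257,111 \right)}}{N{\left(z \right)}} = \frac{2 \cdot 111 \left(12 + 257\right)}{\frac{1}{7 - 46} \left(\frac{23}{4} - 46\right)} = \frac{2 \cdot 111 \cdot 269}{\frac{1}{-39} \left(- \frac{161}{4}\right)} = \frac{59718}{\left(- \frac{1}{39}\right) \left(- \frac{161}{4}\right)} = \frac{59718}{\frac{161}{156}} = 59718 \cdot \frac{156}{161} = \frac{9316008}{161}$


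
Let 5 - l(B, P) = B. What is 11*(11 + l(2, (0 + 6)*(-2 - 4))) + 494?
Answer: 648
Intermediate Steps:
l(B, P) = 5 - B
11*(11 + l(2, (0 + 6)*(-2 - 4))) + 494 = 11*(11 + (5 - 1*2)) + 494 = 11*(11 + (5 - 2)) + 494 = 11*(11 + 3) + 494 = 11*14 + 494 = 154 + 494 = 648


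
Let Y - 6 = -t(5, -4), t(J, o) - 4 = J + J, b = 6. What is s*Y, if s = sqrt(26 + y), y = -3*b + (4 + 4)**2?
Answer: -48*sqrt(2) ≈ -67.882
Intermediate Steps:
t(J, o) = 4 + 2*J (t(J, o) = 4 + (J + J) = 4 + 2*J)
y = 46 (y = -3*6 + (4 + 4)**2 = -18 + 8**2 = -18 + 64 = 46)
Y = -8 (Y = 6 - (4 + 2*5) = 6 - (4 + 10) = 6 - 1*14 = 6 - 14 = -8)
s = 6*sqrt(2) (s = sqrt(26 + 46) = sqrt(72) = 6*sqrt(2) ≈ 8.4853)
s*Y = (6*sqrt(2))*(-8) = -48*sqrt(2)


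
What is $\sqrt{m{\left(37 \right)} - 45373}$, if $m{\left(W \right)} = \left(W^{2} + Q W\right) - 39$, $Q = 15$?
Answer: $12 i \sqrt{302} \approx 208.54 i$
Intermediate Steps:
$m{\left(W \right)} = -39 + W^{2} + 15 W$ ($m{\left(W \right)} = \left(W^{2} + 15 W\right) - 39 = -39 + W^{2} + 15 W$)
$\sqrt{m{\left(37 \right)} - 45373} = \sqrt{\left(-39 + 37^{2} + 15 \cdot 37\right) - 45373} = \sqrt{\left(-39 + 1369 + 555\right) - 45373} = \sqrt{1885 - 45373} = \sqrt{-43488} = 12 i \sqrt{302}$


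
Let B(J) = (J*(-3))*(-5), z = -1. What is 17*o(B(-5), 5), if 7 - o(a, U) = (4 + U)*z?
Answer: 272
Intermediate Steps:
B(J) = 15*J (B(J) = -3*J*(-5) = 15*J)
o(a, U) = 11 + U (o(a, U) = 7 - (4 + U)*(-1) = 7 - (-4 - U) = 7 + (4 + U) = 11 + U)
17*o(B(-5), 5) = 17*(11 + 5) = 17*16 = 272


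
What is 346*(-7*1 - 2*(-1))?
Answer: -1730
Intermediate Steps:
346*(-7*1 - 2*(-1)) = 346*(-7 + 2) = 346*(-5) = -1730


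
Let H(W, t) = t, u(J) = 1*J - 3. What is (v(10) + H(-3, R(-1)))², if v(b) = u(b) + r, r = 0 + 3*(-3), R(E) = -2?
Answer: 16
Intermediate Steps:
u(J) = -3 + J (u(J) = J - 3 = -3 + J)
r = -9 (r = 0 - 9 = -9)
v(b) = -12 + b (v(b) = (-3 + b) - 9 = -12 + b)
(v(10) + H(-3, R(-1)))² = ((-12 + 10) - 2)² = (-2 - 2)² = (-4)² = 16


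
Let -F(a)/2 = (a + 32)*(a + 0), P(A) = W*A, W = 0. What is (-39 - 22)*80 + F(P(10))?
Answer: -4880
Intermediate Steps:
P(A) = 0 (P(A) = 0*A = 0)
F(a) = -2*a*(32 + a) (F(a) = -2*(a + 32)*(a + 0) = -2*(32 + a)*a = -2*a*(32 + a))
(-39 - 22)*80 + F(P(10)) = (-39 - 22)*80 - 2*0*(32 + 0) = -61*80 - 2*0*32 = -4880 + 0 = -4880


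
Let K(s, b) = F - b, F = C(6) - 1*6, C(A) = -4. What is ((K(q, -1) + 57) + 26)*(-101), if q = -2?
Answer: -7474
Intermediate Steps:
F = -10 (F = -4 - 1*6 = -4 - 6 = -10)
K(s, b) = -10 - b
((K(q, -1) + 57) + 26)*(-101) = (((-10 - 1*(-1)) + 57) + 26)*(-101) = (((-10 + 1) + 57) + 26)*(-101) = ((-9 + 57) + 26)*(-101) = (48 + 26)*(-101) = 74*(-101) = -7474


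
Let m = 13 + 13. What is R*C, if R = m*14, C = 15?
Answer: 5460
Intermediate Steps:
m = 26
R = 364 (R = 26*14 = 364)
R*C = 364*15 = 5460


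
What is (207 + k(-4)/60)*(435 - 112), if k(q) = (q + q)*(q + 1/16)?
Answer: 2681223/40 ≈ 67031.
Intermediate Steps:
k(q) = 2*q*(1/16 + q) (k(q) = (2*q)*(q + 1/16) = (2*q)*(1/16 + q) = 2*q*(1/16 + q))
(207 + k(-4)/60)*(435 - 112) = (207 + ((⅛)*(-4)*(1 + 16*(-4)))/60)*(435 - 112) = (207 + ((⅛)*(-4)*(1 - 64))*(1/60))*323 = (207 + ((⅛)*(-4)*(-63))*(1/60))*323 = (207 + (63/2)*(1/60))*323 = (207 + 21/40)*323 = (8301/40)*323 = 2681223/40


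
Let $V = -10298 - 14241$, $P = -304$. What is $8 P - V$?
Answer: $22107$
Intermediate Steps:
$V = -24539$
$8 P - V = 8 \left(-304\right) - -24539 = -2432 + 24539 = 22107$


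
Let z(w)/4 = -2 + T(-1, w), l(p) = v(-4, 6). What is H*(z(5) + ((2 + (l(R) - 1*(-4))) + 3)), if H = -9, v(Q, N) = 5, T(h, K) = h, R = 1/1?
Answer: -18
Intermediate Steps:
R = 1
l(p) = 5
z(w) = -12 (z(w) = 4*(-2 - 1) = 4*(-3) = -12)
H*(z(5) + ((2 + (l(R) - 1*(-4))) + 3)) = -9*(-12 + ((2 + (5 - 1*(-4))) + 3)) = -9*(-12 + ((2 + (5 + 4)) + 3)) = -9*(-12 + ((2 + 9) + 3)) = -9*(-12 + (11 + 3)) = -9*(-12 + 14) = -9*2 = -18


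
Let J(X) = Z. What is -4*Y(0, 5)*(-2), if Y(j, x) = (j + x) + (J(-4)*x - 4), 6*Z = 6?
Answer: 48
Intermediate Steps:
Z = 1 (Z = (⅙)*6 = 1)
J(X) = 1
Y(j, x) = -4 + j + 2*x (Y(j, x) = (j + x) + (1*x - 4) = (j + x) + (x - 4) = (j + x) + (-4 + x) = -4 + j + 2*x)
-4*Y(0, 5)*(-2) = -4*(-4 + 0 + 2*5)*(-2) = -4*(-4 + 0 + 10)*(-2) = -4*6*(-2) = -24*(-2) = 48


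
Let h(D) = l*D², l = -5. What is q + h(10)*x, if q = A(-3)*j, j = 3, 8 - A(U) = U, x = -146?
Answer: 73033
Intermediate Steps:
A(U) = 8 - U
h(D) = -5*D²
q = 33 (q = (8 - 1*(-3))*3 = (8 + 3)*3 = 11*3 = 33)
q + h(10)*x = 33 - 5*10²*(-146) = 33 - 5*100*(-146) = 33 - 500*(-146) = 33 + 73000 = 73033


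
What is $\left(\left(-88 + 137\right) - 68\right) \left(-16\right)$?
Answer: $304$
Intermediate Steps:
$\left(\left(-88 + 137\right) - 68\right) \left(-16\right) = \left(49 - 68\right) \left(-16\right) = \left(-19\right) \left(-16\right) = 304$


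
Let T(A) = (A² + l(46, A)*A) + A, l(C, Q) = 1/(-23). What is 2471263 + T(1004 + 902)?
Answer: 140436209/23 ≈ 6.1059e+6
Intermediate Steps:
l(C, Q) = -1/23
T(A) = A² + 22*A/23 (T(A) = (A² - A/23) + A = A² + 22*A/23)
2471263 + T(1004 + 902) = 2471263 + (1004 + 902)*(22 + 23*(1004 + 902))/23 = 2471263 + (1/23)*1906*(22 + 23*1906) = 2471263 + (1/23)*1906*(22 + 43838) = 2471263 + (1/23)*1906*43860 = 2471263 + 83597160/23 = 140436209/23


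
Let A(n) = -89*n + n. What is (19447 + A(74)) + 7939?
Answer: 20874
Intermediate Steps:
A(n) = -88*n
(19447 + A(74)) + 7939 = (19447 - 88*74) + 7939 = (19447 - 6512) + 7939 = 12935 + 7939 = 20874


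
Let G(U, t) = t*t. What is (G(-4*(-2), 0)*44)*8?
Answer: 0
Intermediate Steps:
G(U, t) = t²
(G(-4*(-2), 0)*44)*8 = (0²*44)*8 = (0*44)*8 = 0*8 = 0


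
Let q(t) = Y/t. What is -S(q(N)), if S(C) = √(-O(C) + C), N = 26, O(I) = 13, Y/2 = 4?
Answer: -I*√2145/13 ≈ -3.5626*I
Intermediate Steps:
Y = 8 (Y = 2*4 = 8)
q(t) = 8/t
S(C) = √(-13 + C) (S(C) = √(-1*13 + C) = √(-13 + C))
-S(q(N)) = -√(-13 + 8/26) = -√(-13 + 8*(1/26)) = -√(-13 + 4/13) = -√(-165/13) = -I*√2145/13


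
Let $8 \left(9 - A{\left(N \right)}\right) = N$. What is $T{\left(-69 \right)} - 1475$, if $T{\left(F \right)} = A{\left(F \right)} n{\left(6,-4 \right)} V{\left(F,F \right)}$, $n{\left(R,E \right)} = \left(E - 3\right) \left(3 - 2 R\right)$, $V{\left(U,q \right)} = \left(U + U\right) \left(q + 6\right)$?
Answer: $\frac{38608501}{4} \approx 9.6521 \cdot 10^{6}$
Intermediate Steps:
$V{\left(U,q \right)} = 2 U \left(6 + q\right)$
$A{\left(N \right)} = 9 - \frac{N}{8}$
$n{\left(R,E \right)} = \left(-3 + E\right) \left(3 - 2 R\right)$
$T{\left(F \right)} = 2 F \left(6 + F\right) \left(567 - \frac{63 F}{8}\right)$ ($T{\left(F \right)} = \left(9 - \frac{F}{8}\right) \left(-9 + 3 \left(-4\right) + 6 \cdot 6 - \left(-8\right) 6\right) 2 F \left(6 + F\right) = \left(9 - \frac{F}{8}\right) \left(-9 - 12 + 36 + 48\right) 2 F \left(6 + F\right) = \left(9 - \frac{F}{8}\right) 63 \cdot 2 F \left(6 + F\right) = \left(567 - \frac{63 F}{8}\right) 2 F \left(6 + F\right) = 2 F \left(6 + F\right) \left(567 - \frac{63 F}{8}\right)$)
$T{\left(-69 \right)} - 1475 = \left(- \frac{63}{4}\right) \left(-69\right) \left(-72 - 69\right) \left(6 - 69\right) - 1475 = \left(- \frac{63}{4}\right) \left(-69\right) \left(-141\right) \left(-63\right) - 1475 = \frac{38614401}{4} - 1475 = \frac{38608501}{4}$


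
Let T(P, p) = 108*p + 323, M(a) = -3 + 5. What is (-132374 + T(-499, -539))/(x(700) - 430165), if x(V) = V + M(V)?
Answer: 190263/429463 ≈ 0.44303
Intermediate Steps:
M(a) = 2
T(P, p) = 323 + 108*p
x(V) = 2 + V (x(V) = V + 2 = 2 + V)
(-132374 + T(-499, -539))/(x(700) - 430165) = (-132374 + (323 + 108*(-539)))/((2 + 700) - 430165) = (-132374 + (323 - 58212))/(702 - 430165) = (-132374 - 57889)/(-429463) = -190263*(-1/429463) = 190263/429463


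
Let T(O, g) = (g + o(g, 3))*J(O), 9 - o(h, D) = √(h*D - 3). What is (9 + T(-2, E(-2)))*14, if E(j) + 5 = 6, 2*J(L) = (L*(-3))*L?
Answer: -714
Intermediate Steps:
o(h, D) = 9 - √(-3 + D*h) (o(h, D) = 9 - √(h*D - 3) = 9 - √(D*h - 3) = 9 - √(-3 + D*h))
J(L) = -3*L²/2 (J(L) = ((L*(-3))*L)/2 = ((-3*L)*L)/2 = (-3*L²)/2 = -3*L²/2)
E(j) = 1 (E(j) = -5 + 6 = 1)
T(O, g) = -3*O²*(9 + g - √(-3 + 3*g))/2 (T(O, g) = (g + (9 - √(-3 + 3*g)))*(-3*O²/2) = (9 + g - √(-3 + 3*g))*(-3*O²/2) = -3*O²*(9 + g - √(-3 + 3*g))/2)
(9 + T(-2, E(-2)))*14 = (9 + (3/2)*(-2)²*(-9 - 1*1 + √3*√(-1 + 1)))*14 = (9 + (3/2)*4*(-9 - 1 + √3*√0))*14 = (9 + (3/2)*4*(-9 - 1 + √3*0))*14 = (9 + (3/2)*4*(-9 - 1 + 0))*14 = (9 + (3/2)*4*(-10))*14 = (9 - 60)*14 = -51*14 = -714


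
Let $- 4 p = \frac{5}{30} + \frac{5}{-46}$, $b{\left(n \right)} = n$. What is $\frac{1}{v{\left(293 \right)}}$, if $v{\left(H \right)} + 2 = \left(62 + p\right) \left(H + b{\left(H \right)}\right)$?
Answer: $\frac{69}{2506184} \approx 2.7532 \cdot 10^{-5}$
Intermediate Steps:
$p = - \frac{1}{69}$ ($p = - \frac{\frac{5}{30} + \frac{5}{-46}}{4} = - \frac{5 \cdot \frac{1}{30} + 5 \left(- \frac{1}{46}\right)}{4} = - \frac{\frac{1}{6} - \frac{5}{46}}{4} = \left(- \frac{1}{4}\right) \frac{4}{69} = - \frac{1}{69} \approx -0.014493$)
$v{\left(H \right)} = -2 + \frac{8554 H}{69}$ ($v{\left(H \right)} = -2 + \left(62 - \frac{1}{69}\right) \left(H + H\right) = -2 + \frac{4277 \cdot 2 H}{69} = -2 + \frac{8554 H}{69}$)
$\frac{1}{v{\left(293 \right)}} = \frac{1}{-2 + \frac{8554}{69} \cdot 293} = \frac{1}{-2 + \frac{2506322}{69}} = \frac{1}{\frac{2506184}{69}} = \frac{69}{2506184}$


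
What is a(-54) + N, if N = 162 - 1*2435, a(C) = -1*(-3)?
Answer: -2270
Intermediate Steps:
a(C) = 3
N = -2273 (N = 162 - 2435 = -2273)
a(-54) + N = 3 - 2273 = -2270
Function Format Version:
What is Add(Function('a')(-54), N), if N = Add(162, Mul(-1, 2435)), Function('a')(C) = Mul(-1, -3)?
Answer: -2270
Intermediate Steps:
Function('a')(C) = 3
N = -2273 (N = Add(162, -2435) = -2273)
Add(Function('a')(-54), N) = Add(3, -2273) = -2270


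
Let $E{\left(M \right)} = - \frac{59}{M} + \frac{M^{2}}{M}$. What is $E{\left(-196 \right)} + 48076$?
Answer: $\frac{9384539}{196} \approx 47880.0$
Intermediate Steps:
$E{\left(M \right)} = M - \frac{59}{M}$ ($E{\left(M \right)} = - \frac{59}{M} + M = M - \frac{59}{M}$)
$E{\left(-196 \right)} + 48076 = \left(-196 - \frac{59}{-196}\right) + 48076 = \left(-196 - - \frac{59}{196}\right) + 48076 = \left(-196 + \frac{59}{196}\right) + 48076 = - \frac{38357}{196} + 48076 = \frac{9384539}{196}$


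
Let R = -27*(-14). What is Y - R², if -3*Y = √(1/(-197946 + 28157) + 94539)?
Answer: -142884 - √2725399080941030/509367 ≈ -1.4299e+5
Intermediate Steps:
R = 378
Y = -√2725399080941030/509367 (Y = -√(1/(-197946 + 28157) + 94539)/3 = -√(1/(-169789) + 94539)/3 = -√(-1/169789 + 94539)/3 = -√2725399080941030/509367 ≈ -102.49)
Y - R² = -√2725399080941030/509367 - 1*378² = -√2725399080941030/509367 - 1*142884 = -√2725399080941030/509367 - 142884 = -142884 - √2725399080941030/509367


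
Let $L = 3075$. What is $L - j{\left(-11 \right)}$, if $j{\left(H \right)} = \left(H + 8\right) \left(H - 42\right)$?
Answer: $2916$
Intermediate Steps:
$j{\left(H \right)} = \left(-42 + H\right) \left(8 + H\right)$ ($j{\left(H \right)} = \left(8 + H\right) \left(-42 + H\right) = \left(-42 + H\right) \left(8 + H\right)$)
$L - j{\left(-11 \right)} = 3075 - \left(-336 + \left(-11\right)^{2} - -374\right) = 3075 - \left(-336 + 121 + 374\right) = 3075 - 159 = 2916$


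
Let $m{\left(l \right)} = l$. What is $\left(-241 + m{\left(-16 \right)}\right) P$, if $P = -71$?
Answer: $18247$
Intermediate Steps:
$\left(-241 + m{\left(-16 \right)}\right) P = \left(-241 - 16\right) \left(-71\right) = \left(-257\right) \left(-71\right) = 18247$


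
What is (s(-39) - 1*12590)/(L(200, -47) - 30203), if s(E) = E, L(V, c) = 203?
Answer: 12629/30000 ≈ 0.42097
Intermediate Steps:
(s(-39) - 1*12590)/(L(200, -47) - 30203) = (-39 - 1*12590)/(203 - 30203) = (-39 - 12590)/(-30000) = -12629*(-1/30000) = 12629/30000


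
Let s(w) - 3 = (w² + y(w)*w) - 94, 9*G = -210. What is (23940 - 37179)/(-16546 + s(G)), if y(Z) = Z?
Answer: 119151/139933 ≈ 0.85149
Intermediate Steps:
G = -70/3 (G = (⅑)*(-210) = -70/3 ≈ -23.333)
s(w) = -91 + 2*w² (s(w) = 3 + ((w² + w*w) - 94) = 3 + ((w² + w²) - 94) = 3 + (2*w² - 94) = 3 + (-94 + 2*w²) = -91 + 2*w²)
(23940 - 37179)/(-16546 + s(G)) = (23940 - 37179)/(-16546 + (-91 + 2*(-70/3)²)) = -13239/(-16546 + (-91 + 2*(4900/9))) = -13239/(-16546 + (-91 + 9800/9)) = -13239/(-16546 + 8981/9) = -13239/(-139933/9) = -13239*(-9/139933) = 119151/139933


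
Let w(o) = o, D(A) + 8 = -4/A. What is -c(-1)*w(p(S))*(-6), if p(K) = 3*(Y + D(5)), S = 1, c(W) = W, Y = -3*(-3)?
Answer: -18/5 ≈ -3.6000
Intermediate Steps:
D(A) = -8 - 4/A
Y = 9
p(K) = ⅗ (p(K) = 3*(9 + (-8 - 4/5)) = 3*(9 + (-8 - 4*⅕)) = 3*(9 + (-8 - ⅘)) = 3*(9 - 44/5) = 3*(⅕) = ⅗)
-c(-1)*w(p(S))*(-6) = -(-1*⅗)*(-6) = -(-3)*(-6)/5 = -1*18/5 = -18/5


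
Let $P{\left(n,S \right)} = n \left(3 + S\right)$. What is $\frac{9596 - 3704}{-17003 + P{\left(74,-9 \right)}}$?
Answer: $- \frac{5892}{17447} \approx -0.33771$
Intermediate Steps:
$\frac{9596 - 3704}{-17003 + P{\left(74,-9 \right)}} = \frac{9596 - 3704}{-17003 + 74 \left(3 - 9\right)} = \frac{5892}{-17003 + 74 \left(-6\right)} = \frac{5892}{-17003 - 444} = \frac{5892}{-17447} = 5892 \left(- \frac{1}{17447}\right) = - \frac{5892}{17447}$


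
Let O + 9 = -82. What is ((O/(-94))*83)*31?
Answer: 234143/94 ≈ 2490.9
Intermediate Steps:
O = -91 (O = -9 - 82 = -91)
((O/(-94))*83)*31 = (-91/(-94)*83)*31 = (-91*(-1/94)*83)*31 = ((91/94)*83)*31 = (7553/94)*31 = 234143/94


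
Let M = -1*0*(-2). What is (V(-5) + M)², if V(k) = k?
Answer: 25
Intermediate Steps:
M = 0 (M = 0*(-2) = 0)
(V(-5) + M)² = (-5 + 0)² = (-5)² = 25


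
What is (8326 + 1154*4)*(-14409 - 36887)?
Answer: -663872832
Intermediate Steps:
(8326 + 1154*4)*(-14409 - 36887) = (8326 + 4616)*(-51296) = 12942*(-51296) = -663872832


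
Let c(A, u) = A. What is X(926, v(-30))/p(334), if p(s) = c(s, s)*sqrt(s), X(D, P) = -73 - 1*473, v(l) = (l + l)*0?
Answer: -273*sqrt(334)/55778 ≈ -0.089448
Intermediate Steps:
v(l) = 0 (v(l) = (2*l)*0 = 0)
X(D, P) = -546 (X(D, P) = -73 - 473 = -546)
p(s) = s**(3/2) (p(s) = s*sqrt(s) = s**(3/2))
X(926, v(-30))/p(334) = -546*sqrt(334)/111556 = -273*sqrt(334)/55778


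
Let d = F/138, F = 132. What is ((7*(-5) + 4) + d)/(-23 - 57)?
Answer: 691/1840 ≈ 0.37554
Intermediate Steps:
d = 22/23 (d = 132/138 = 132*(1/138) = 22/23 ≈ 0.95652)
((7*(-5) + 4) + d)/(-23 - 57) = ((7*(-5) + 4) + 22/23)/(-23 - 57) = ((-35 + 4) + 22/23)/(-80) = (-31 + 22/23)*(-1/80) = -691/23*(-1/80) = 691/1840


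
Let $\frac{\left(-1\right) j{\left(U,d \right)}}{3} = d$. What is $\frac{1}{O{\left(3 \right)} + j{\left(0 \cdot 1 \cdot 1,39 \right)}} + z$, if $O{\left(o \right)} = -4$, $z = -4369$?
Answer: $- \frac{528650}{121} \approx -4369.0$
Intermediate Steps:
$j{\left(U,d \right)} = - 3 d$
$\frac{1}{O{\left(3 \right)} + j{\left(0 \cdot 1 \cdot 1,39 \right)}} + z = \frac{1}{-4 - 117} - 4369 = \frac{1}{-121} - 4369 = - \frac{1}{121} - 4369 = - \frac{528650}{121}$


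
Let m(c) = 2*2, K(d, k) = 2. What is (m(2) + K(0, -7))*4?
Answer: 24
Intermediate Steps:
m(c) = 4
(m(2) + K(0, -7))*4 = (4 + 2)*4 = 6*4 = 24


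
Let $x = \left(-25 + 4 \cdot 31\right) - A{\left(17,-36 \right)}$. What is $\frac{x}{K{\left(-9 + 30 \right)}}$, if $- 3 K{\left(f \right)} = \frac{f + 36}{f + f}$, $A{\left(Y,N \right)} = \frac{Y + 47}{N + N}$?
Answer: $- \frac{12586}{57} \approx -220.81$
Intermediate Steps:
$A{\left(Y,N \right)} = \frac{47 + Y}{2 N}$
$x = \frac{899}{9}$ ($x = \left(-25 + 4 \cdot 31\right) - \frac{47 + 17}{2 \left(-36\right)} = \left(-25 + 124\right) - \frac{1}{2} \left(- \frac{1}{36}\right) 64 = 99 - - \frac{8}{9} = 99 + \frac{8}{9} = \frac{899}{9} \approx 99.889$)
$K{\left(f \right)} = - \frac{36 + f}{6 f}$ ($K{\left(f \right)} = - \frac{\left(f + 36\right) \frac{1}{f + f}}{3} = - \frac{\left(36 + f\right) \frac{1}{2 f}}{3} = - \frac{\frac{1}{2} \frac{1}{f} \left(36 + f\right)}{3} = - \frac{36 + f}{6 f}$)
$\frac{x}{K{\left(-9 + 30 \right)}} = \frac{899}{9 \frac{-36 - \left(-9 + 30\right)}{6 \left(-9 + 30\right)}} = \frac{899}{9 \frac{-36 - 21}{6 \cdot 21}} = \frac{899}{9 \cdot \frac{1}{6} \cdot \frac{1}{21} \left(-36 - 21\right)} = \frac{899}{9 \cdot \frac{1}{6} \cdot \frac{1}{21} \left(-57\right)} = \frac{899}{9 \left(- \frac{19}{42}\right)} = \frac{899}{9} \left(- \frac{42}{19}\right) = - \frac{12586}{57}$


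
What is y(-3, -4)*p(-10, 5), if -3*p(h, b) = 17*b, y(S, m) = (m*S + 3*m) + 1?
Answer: -85/3 ≈ -28.333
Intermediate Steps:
y(S, m) = 1 + 3*m + S*m (y(S, m) = (S*m + 3*m) + 1 = (3*m + S*m) + 1 = 1 + 3*m + S*m)
p(h, b) = -17*b/3
y(-3, -4)*p(-10, 5) = (1 + 3*(-4) - 3*(-4))*(-17/3*5) = (1 - 12 + 12)*(-85/3) = 1*(-85/3) = -85/3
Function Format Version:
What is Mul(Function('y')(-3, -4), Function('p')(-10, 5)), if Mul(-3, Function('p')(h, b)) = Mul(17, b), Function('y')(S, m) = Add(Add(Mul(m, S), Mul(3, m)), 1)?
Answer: Rational(-85, 3) ≈ -28.333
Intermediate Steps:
Function('y')(S, m) = Add(1, Mul(3, m), Mul(S, m)) (Function('y')(S, m) = Add(Add(Mul(S, m), Mul(3, m)), 1) = Add(Add(Mul(3, m), Mul(S, m)), 1) = Add(1, Mul(3, m), Mul(S, m)))
Function('p')(h, b) = Mul(Rational(-17, 3), b) (Function('p')(h, b) = Mul(Rational(-1, 3), Mul(17, b)) = Mul(Rational(-17, 3), b))
Mul(Function('y')(-3, -4), Function('p')(-10, 5)) = Mul(Add(1, Mul(3, -4), Mul(-3, -4)), Mul(Rational(-17, 3), 5)) = Mul(Add(1, -12, 12), Rational(-85, 3)) = Mul(1, Rational(-85, 3)) = Rational(-85, 3)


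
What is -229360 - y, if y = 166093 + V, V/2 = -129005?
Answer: -137443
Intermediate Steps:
V = -258010 (V = 2*(-129005) = -258010)
y = -91917 (y = 166093 - 258010 = -91917)
-229360 - y = -229360 - 1*(-91917) = -229360 + 91917 = -137443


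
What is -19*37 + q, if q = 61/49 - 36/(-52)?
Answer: -446577/637 ≈ -701.06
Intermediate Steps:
q = 1234/637 (q = 61*(1/49) - 36*(-1/52) = 61/49 + 9/13 = 1234/637 ≈ 1.9372)
-19*37 + q = -19*37 + 1234/637 = -703 + 1234/637 = -446577/637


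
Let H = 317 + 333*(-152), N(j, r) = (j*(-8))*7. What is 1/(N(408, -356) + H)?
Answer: -1/73147 ≈ -1.3671e-5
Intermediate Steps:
N(j, r) = -56*j (N(j, r) = -8*j*7 = -56*j)
H = -50299 (H = 317 - 50616 = -50299)
1/(N(408, -356) + H) = 1/(-56*408 - 50299) = 1/(-22848 - 50299) = 1/(-73147) = -1/73147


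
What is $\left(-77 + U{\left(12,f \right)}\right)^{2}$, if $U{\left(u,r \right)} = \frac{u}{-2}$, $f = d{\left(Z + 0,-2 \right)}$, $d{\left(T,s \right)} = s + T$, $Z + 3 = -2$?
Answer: $6889$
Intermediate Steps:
$Z = -5$ ($Z = -3 - 2 = -5$)
$d{\left(T,s \right)} = T + s$
$f = -7$ ($f = \left(-5 + 0\right) - 2 = -5 - 2 = -7$)
$U{\left(u,r \right)} = - \frac{u}{2}$ ($U{\left(u,r \right)} = u \left(- \frac{1}{2}\right) = - \frac{u}{2}$)
$\left(-77 + U{\left(12,f \right)}\right)^{2} = \left(-77 - 6\right)^{2} = \left(-83\right)^{2} = 6889$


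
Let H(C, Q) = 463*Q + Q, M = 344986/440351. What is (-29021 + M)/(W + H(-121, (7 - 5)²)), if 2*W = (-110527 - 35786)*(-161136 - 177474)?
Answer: -12779081385/10908165506276671 ≈ -1.1715e-6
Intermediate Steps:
M = 344986/440351 (M = 344986*(1/440351) = 344986/440351 ≈ 0.78343)
H(C, Q) = 464*Q
W = 24771522465 (W = ((-110527 - 35786)*(-161136 - 177474))/2 = (-146313*(-338610))/2 = (½)*49543044930 = 24771522465)
(-29021 + M)/(W + H(-121, (7 - 5)²)) = (-29021 + 344986/440351)/(24771522465 + 464*(7 - 5)²) = -12779081385/(440351*(24771522465 + 464*2²)) = -12779081385/(440351*(24771522465 + 464*4)) = -12779081385/(440351*(24771522465 + 1856)) = -12779081385/440351/24771524321 = -12779081385/440351*1/24771524321 = -12779081385/10908165506276671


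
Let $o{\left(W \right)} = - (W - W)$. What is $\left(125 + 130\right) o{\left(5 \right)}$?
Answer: $0$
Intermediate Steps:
$o{\left(W \right)} = 0$ ($o{\left(W \right)} = \left(-1\right) 0 = 0$)
$\left(125 + 130\right) o{\left(5 \right)} = \left(125 + 130\right) 0 = 255 \cdot 0 = 0$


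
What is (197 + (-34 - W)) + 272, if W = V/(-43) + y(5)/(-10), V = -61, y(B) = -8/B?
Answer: 465928/1075 ≈ 433.42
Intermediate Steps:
W = 1697/1075 (W = -61/(-43) - 8/5/(-10) = -61*(-1/43) - 8*⅕*(-⅒) = 61/43 - 8/5*(-⅒) = 61/43 + 4/25 = 1697/1075 ≈ 1.5786)
(197 + (-34 - W)) + 272 = (197 + (-34 - 1*1697/1075)) + 272 = (197 + (-34 - 1697/1075)) + 272 = (197 - 38247/1075) + 272 = 173528/1075 + 272 = 465928/1075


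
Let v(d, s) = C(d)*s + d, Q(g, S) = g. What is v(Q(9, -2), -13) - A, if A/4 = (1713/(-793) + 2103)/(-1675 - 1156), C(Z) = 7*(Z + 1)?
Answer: -2016065819/2244983 ≈ -898.03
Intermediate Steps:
C(Z) = 7 + 7*Z (C(Z) = 7*(1 + Z) = 7 + 7*Z)
v(d, s) = d + s*(7 + 7*d) (v(d, s) = (7 + 7*d)*s + d = s*(7 + 7*d) + d = d + s*(7 + 7*d))
A = -6663864/2244983 (A = 4*((1713/(-793) + 2103)/(-1675 - 1156)) = 4*((1713*(-1/793) + 2103)/(-2831)) = 4*((-1713/793 + 2103)*(-1/2831)) = 4*((1665966/793)*(-1/2831)) = 4*(-1665966/2244983) = -6663864/2244983 ≈ -2.9683)
v(Q(9, -2), -13) - A = (9 + 7*(-13)*(1 + 9)) - 1*(-6663864/2244983) = (9 + 7*(-13)*10) + 6663864/2244983 = (9 - 910) + 6663864/2244983 = -901 + 6663864/2244983 = -2016065819/2244983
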